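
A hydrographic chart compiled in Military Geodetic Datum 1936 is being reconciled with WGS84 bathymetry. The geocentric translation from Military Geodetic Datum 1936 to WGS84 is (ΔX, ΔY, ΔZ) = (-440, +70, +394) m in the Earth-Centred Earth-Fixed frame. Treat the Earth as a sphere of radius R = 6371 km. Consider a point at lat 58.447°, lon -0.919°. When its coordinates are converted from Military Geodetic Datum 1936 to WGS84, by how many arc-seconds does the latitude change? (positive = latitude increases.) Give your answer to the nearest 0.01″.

sin φ = 0.852156, cos φ = 0.523287, sin λ = -0.016039, cos λ = 0.999871.
North component: ΔN = −sin φ cos λ·ΔX − sin φ sin λ·ΔY + cos φ·ΔZ = −(0.852156)(0.999871)(-440) − (0.852156)(-0.016039)(70) + (0.523287)(394) = 582.03 m.
1° of latitude spans πR/180 = 111195 m, so Δφ = 582.03 / 111195 × 3600 = 18.844″.

Δφ = 18.84″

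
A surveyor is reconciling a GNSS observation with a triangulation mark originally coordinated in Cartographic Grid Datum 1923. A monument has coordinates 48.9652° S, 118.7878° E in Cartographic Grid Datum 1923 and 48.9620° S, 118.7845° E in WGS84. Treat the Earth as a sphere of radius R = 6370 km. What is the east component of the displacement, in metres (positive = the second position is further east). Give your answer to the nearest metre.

Δφ = -48.9620° − -48.9652° = +0.0032°; Δλ = 118.7845° − 118.7878° = -0.0033°.
1° along a meridian = πR/180 = 111177 m.
ΔN = Δφ × 111177 = 355.8 m; ΔE = Δλ × 111177 × cos(-48.9652°) = -0.0033 × 111177 × 0.656517 = -240.9 m.

ΔE = -241 m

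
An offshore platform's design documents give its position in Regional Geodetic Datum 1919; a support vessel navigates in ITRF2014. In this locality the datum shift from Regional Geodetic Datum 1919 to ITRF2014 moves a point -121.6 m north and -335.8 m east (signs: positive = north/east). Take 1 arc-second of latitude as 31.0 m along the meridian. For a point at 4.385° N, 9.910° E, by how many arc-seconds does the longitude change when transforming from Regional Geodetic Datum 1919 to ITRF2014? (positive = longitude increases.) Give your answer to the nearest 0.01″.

At latitude 4.385°, cos φ = 0.997073.
1″ of longitude at this latitude = 31.00 × cos φ = 30.9093 m, so Δλ = -335.8 / 30.9093 = -10.864″.

Δλ = -10.86″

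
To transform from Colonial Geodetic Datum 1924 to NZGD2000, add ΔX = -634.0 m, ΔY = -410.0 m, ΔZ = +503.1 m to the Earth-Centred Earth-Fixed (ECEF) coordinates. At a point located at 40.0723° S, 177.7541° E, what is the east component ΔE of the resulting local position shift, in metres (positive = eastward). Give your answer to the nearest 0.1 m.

ΔE = 434.5 m

The local east axis at (φ, λ) is (−sin λ, cos λ, 0), so ΔE = −sin(177.7541°)·(-634.0) + cos(177.7541°)·(-410.0) = 434.53 m.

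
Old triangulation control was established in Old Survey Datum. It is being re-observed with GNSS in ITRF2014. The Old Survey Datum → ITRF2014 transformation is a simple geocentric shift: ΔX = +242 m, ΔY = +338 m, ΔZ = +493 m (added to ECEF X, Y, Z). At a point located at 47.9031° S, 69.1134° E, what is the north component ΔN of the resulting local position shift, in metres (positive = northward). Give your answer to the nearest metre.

ΔN = 629 m

At φ = -47.9031°, λ = 69.1134°: sin φ = -0.742012, cos φ = 0.670386, sin λ = 0.934288, cos λ = 0.356520.
ΔN = −sin φ cos λ·ΔX − sin φ sin λ·ΔY + cos φ·ΔZ = −(-0.742012)(0.356520)(242) − (-0.742012)(0.934288)(338) + (0.670386)(493) = 628.84 m.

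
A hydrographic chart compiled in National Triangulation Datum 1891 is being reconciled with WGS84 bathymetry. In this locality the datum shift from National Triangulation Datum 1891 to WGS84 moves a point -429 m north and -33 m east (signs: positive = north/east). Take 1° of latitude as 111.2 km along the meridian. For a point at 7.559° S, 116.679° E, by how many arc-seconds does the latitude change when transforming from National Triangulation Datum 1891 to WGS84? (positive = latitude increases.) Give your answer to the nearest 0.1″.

Δφ = -13.9″

1° of latitude = 111.2 km, so Δφ = -429.0 / 111200 = -0.0038579° = -13.888″.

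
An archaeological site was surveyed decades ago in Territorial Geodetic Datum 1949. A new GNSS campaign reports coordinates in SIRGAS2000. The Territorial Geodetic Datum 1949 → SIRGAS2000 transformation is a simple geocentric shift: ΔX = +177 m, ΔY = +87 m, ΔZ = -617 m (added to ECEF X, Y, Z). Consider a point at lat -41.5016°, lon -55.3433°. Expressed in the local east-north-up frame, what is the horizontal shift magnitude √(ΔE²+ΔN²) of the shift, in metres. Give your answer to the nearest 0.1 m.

483.9 m

The local east axis at (φ, λ) is (−sin λ, cos λ, 0), so ΔE = −sin(-55.3433°)·177 + cos(-55.3433°)·87 = 195.07 m.
The local north axis is (−sin φ cos λ, −sin φ sin λ, cos φ), giving ΔN = 66.696 − 47.421 − 462.094 = -442.82 m.
Horizontal magnitude = √(ΔE² + ΔN²) = √(195.07² + (-442.82)²) = 483.88 m.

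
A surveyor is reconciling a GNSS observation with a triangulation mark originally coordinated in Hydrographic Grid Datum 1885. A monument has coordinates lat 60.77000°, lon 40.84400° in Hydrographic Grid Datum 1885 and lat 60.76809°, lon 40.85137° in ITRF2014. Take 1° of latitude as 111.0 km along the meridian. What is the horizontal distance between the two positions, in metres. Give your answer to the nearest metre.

452 m

Δφ = 60.76809° − 60.77000° = -0.00191°; Δλ = 40.85137° − 40.84400° = +0.00737°.
ΔN = Δφ × 111000 = -212.0 m; ΔE = Δλ × 111000 × cos(60.77000°) = +0.00737 × 111000 × 0.488317 = 399.5 m.
Distance = √(ΔE² + ΔN²) = √(399.5² + (-212.0)²) = 452.3 m.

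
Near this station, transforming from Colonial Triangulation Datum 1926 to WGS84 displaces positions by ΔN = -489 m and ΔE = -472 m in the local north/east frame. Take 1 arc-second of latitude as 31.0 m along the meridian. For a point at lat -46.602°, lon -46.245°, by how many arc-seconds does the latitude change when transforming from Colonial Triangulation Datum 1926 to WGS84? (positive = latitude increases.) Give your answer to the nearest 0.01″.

1″ of latitude = 31.00 m, so Δφ = -489.0 / 31.00 = -15.774″.

Δφ = -15.77″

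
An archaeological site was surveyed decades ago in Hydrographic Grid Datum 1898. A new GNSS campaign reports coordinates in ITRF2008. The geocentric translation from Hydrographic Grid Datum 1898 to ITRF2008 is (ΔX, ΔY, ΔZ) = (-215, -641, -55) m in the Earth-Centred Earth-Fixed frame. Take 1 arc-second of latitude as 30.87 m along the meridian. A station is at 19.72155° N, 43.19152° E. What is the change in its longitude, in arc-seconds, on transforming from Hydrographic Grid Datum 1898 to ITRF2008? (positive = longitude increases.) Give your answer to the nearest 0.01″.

sin φ = 0.337449, cos φ = 0.941344, sin λ = 0.684439, cos λ = 0.729070.
East component: ΔE = −sin λ·ΔX + cos λ·ΔY = −(0.684439)(-215) + (0.729070)(-641) = -320.18 m.
1° of latitude spans 3600 × 30.87 = 111132 m; at latitude φ, 1° of longitude spans that × cos φ = 104613.4 m, so Δλ = -320.18 / 104613.4 × 3600 = -11.018″.

Δλ = -11.02″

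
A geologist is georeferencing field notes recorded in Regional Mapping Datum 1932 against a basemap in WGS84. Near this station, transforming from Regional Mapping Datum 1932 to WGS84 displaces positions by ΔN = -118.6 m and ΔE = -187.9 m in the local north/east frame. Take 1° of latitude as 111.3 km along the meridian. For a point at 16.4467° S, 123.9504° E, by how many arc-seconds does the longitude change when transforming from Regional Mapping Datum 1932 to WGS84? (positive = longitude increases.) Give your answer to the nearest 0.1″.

Δλ = -6.3″

At latitude -16.4467°, cos φ = 0.959084.
1° of longitude at this latitude = 111.3 × cos φ = 106.75 km, so Δλ = -187.9 / 106746.0 = -0.0017603° = -6.337″.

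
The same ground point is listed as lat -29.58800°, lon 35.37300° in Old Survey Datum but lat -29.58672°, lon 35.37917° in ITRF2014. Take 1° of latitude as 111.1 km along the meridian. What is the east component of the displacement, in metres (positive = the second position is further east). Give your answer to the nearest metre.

ΔE = 596 m

Δφ = -29.58672° − -29.58800° = +0.00128°; Δλ = 35.37917° − 35.37300° = +0.00617°.
ΔN = Δφ × 111100 = 142.2 m; ΔE = Δλ × 111100 × cos(-29.58800°) = +0.00617 × 111100 × 0.869598 = 596.1 m.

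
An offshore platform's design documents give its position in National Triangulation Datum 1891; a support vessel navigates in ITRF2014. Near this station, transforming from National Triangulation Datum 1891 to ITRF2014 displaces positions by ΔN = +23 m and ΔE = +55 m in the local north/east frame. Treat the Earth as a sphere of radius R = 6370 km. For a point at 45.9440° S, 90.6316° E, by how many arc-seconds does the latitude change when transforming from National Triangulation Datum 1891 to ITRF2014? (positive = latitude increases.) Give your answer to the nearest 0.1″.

On a sphere of radius R, 1 rad of latitude = R, so Δφ = ΔN / R = 23.0 / 6370000 = 3.6107e-06 rad = 0.745″.

Δφ = 0.7″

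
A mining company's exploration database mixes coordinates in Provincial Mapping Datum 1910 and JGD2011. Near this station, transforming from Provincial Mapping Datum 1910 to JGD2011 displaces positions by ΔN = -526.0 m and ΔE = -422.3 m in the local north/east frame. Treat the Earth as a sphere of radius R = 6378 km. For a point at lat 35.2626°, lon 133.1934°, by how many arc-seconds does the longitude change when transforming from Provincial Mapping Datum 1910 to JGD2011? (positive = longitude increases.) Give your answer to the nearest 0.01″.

At latitude 35.2626°, cos φ = 0.816515.
One radian of longitude at latitude φ spans R cos φ, so Δλ = ΔE / (R cos φ) = -422.3 / (6378000 × 0.816515) = -8.1091e-05 rad = -16.726″.

Δλ = -16.73″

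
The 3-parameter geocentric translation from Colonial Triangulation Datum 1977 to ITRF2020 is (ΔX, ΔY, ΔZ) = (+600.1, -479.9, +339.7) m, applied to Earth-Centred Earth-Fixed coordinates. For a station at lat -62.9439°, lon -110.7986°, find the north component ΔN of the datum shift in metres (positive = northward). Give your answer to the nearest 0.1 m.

At φ = -62.9439°, λ = -110.7986°: sin φ = -0.890562, cos φ = 0.454863, sin λ = -0.934834, cos λ = -0.355084.
ΔN = −sin φ cos λ·ΔX − sin φ sin λ·ΔY + cos φ·ΔZ = −(-0.890562)(-0.355084)(600.1) − (-0.890562)(-0.934834)(-479.9) + (0.454863)(339.7) = 364.28 m.

ΔN = 364.3 m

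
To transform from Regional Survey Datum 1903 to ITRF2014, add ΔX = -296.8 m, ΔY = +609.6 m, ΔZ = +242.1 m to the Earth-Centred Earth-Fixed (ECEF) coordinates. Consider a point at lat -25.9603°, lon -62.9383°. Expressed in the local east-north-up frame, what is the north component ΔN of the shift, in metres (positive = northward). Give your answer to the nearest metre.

The local north axis is (−sin φ cos λ, −sin φ sin λ, cos φ), giving ΔN = -59.109 − 237.636 + 217.672 = -79.07 m.

ΔN = -79 m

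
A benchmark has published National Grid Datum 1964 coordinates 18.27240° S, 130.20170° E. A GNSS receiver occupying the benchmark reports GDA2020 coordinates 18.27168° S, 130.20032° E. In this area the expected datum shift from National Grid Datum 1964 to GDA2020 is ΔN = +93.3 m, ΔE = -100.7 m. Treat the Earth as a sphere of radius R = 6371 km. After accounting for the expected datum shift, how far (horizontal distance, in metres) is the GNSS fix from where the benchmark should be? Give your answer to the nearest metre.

47 m

Observed coordinate differences: Δφ = +0.00072°, Δλ = -0.00138°.
Converting to metres (1° lat = 111195 m, cos φ = 0.949577): observed ΔN = 80.1 m, observed ΔE = -145.7 m.
Subtracting the expected shift leaves a residual of 80.1 − (93.3) = -13.2 m north and -145.7 − (-100.7) = -45.0 m east.
Residual distance = √((-13.2)² + (-45.0)²) = 46.9 m.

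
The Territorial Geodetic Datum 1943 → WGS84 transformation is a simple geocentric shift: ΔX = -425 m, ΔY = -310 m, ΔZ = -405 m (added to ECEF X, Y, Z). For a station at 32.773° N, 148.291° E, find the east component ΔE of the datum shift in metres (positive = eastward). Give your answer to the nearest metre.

The local east axis at (φ, λ) is (−sin λ, cos λ, 0), so ΔE = −sin(148.291°)·(-425) + cos(148.291°)·(-310) = 487.11 m.

ΔE = 487 m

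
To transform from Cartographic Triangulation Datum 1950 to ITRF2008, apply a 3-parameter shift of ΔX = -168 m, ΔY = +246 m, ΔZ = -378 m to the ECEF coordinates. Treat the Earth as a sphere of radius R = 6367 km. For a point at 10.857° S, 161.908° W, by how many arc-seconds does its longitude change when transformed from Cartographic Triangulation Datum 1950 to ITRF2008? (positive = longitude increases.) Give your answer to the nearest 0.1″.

sin φ = -0.188358, cos φ = 0.982100, sin λ = -0.310544, cos λ = -0.950559.
East component: ΔE = −sin λ·ΔX + cos λ·ΔY = −(-0.310544)(-168) + (-0.950559)(246) = -286.01 m.
1° of latitude spans πR/180 = 111125 m; at latitude φ, 1° of longitude spans that × cos φ = 109136.0 m, so Δλ = -286.01 / 109136.0 × 3600 = -9.434″.

Δλ = -9.4″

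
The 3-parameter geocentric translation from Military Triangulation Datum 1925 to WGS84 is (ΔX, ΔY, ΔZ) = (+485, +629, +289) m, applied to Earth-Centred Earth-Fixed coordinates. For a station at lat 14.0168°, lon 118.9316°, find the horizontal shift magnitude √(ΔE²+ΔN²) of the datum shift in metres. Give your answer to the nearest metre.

At φ = 14.0168°, λ = 118.9316°: sin φ = 0.242206, cos φ = 0.970225, sin λ = 0.875198, cos λ = -0.483765.
ΔE = −sin λ·ΔX + cos λ·ΔY = −(0.875198)·(485) + (-0.483765)·(629) = -728.76 m.
ΔN = −sin φ cos λ·ΔX − sin φ sin λ·ΔY + cos φ·ΔZ = −(0.242206)(-0.483765)(485) − (0.242206)(0.875198)(629) + (0.970225)(289) = 203.89 m.
Horizontal magnitude = √(ΔE² + ΔN²) = √((-728.76)² + 203.89²) = 756.74 m.

757 m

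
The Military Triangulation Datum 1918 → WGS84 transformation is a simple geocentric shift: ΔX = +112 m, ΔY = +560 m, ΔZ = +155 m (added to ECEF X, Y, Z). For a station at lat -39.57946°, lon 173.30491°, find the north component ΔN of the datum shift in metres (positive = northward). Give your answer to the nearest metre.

At φ = -39.57946°, λ = 173.30491°: sin φ = -0.637148, cos φ = 0.770742, sin λ = 0.116586, cos λ = -0.993181.
ΔN = −sin φ cos λ·ΔX − sin φ sin λ·ΔY + cos φ·ΔZ = −(-0.637148)(-0.993181)(112) − (-0.637148)(0.116586)(560) + (0.770742)(155) = 90.19 m.

ΔN = 90 m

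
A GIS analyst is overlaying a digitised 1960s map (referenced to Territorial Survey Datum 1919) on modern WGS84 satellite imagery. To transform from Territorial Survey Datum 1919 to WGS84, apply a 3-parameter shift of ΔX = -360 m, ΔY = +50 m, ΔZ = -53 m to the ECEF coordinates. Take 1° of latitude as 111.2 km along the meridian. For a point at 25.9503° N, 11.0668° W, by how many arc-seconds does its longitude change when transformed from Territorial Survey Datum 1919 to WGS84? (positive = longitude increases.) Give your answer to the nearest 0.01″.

sin φ = 0.437591, cos φ = 0.899174, sin λ = -0.191953, cos λ = 0.981404.
East component: ΔE = −sin λ·ΔX + cos λ·ΔY = −(-0.191953)(-360) + (0.981404)(50) = -20.03 m.
1° of latitude spans 111200 m; at latitude φ, 1° of longitude spans that × cos φ = 99988.1 m, so Δλ = -20.03 / 99988.1 × 3600 = -0.721″.

Δλ = -0.72″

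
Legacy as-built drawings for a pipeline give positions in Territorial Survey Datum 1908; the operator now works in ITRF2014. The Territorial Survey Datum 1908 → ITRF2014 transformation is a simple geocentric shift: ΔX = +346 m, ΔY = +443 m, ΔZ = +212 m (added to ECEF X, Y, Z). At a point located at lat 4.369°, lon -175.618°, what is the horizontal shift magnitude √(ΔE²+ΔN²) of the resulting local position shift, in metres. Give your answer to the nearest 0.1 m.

At φ = 4.369°, λ = -175.618°: sin φ = 0.076180, cos φ = 0.997094, sin λ = -0.076406, cos λ = -0.997077.
ΔE = −sin λ·ΔX + cos λ·ΔY = −(-0.076406)·(346) + (-0.997077)·(443) = -415.27 m.
ΔN = −sin φ cos λ·ΔX − sin φ sin λ·ΔY + cos φ·ΔZ = −(0.076180)(-0.997077)(346) − (0.076180)(-0.076406)(443) + (0.997094)(212) = 240.24 m.
Horizontal magnitude = √(ΔE² + ΔN²) = √((-415.27)² + 240.24²) = 479.76 m.

479.8 m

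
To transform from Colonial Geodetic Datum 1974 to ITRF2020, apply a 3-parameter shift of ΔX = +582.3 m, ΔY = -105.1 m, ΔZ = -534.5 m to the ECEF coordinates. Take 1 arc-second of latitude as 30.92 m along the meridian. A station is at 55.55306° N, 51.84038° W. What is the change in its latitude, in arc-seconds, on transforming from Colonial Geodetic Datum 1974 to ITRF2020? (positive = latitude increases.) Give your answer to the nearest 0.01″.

sin φ = 0.824650, cos φ = 0.565643, sin λ = -0.786293, cos λ = 0.617854.
North component: ΔN = −sin φ cos λ·ΔX − sin φ sin λ·ΔY + cos φ·ΔZ = −(0.824650)(0.617854)(582.3) − (0.824650)(-0.786293)(-105.1) + (0.565643)(-534.5) = -667.17 m.
1° of latitude spans 3600 × 30.92 = 111312 m, so Δφ = -667.17 / 111312 × 3600 = -21.577″.

Δφ = -21.58″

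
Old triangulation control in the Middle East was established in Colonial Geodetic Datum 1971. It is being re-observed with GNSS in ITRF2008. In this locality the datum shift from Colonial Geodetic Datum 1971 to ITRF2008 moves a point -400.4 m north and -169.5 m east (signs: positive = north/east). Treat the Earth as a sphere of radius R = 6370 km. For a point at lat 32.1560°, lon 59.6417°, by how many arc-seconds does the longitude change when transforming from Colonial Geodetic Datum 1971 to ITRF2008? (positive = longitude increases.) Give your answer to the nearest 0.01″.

Δλ = -6.48″

At latitude 32.1560°, cos φ = 0.846602.
One radian of longitude at latitude φ spans R cos φ, so Δλ = ΔE / (R cos φ) = -169.5 / (6370000 × 0.846602) = -3.1430e-05 rad = -6.483″.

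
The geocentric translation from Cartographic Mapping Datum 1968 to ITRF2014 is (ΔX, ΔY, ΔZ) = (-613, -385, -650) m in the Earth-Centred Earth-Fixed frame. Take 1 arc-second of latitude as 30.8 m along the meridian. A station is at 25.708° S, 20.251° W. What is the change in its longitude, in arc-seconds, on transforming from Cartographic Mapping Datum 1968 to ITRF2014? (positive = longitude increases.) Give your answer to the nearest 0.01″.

sin φ = -0.433785, cos φ = 0.901016, sin λ = -0.346133, cos λ = 0.938185.
East component: ΔE = −sin λ·ΔX + cos λ·ΔY = −(-0.346133)(-613) + (0.938185)(-385) = -573.38 m.
1° of latitude spans 3600 × 30.80 = 110880 m; at latitude φ, 1° of longitude spans that × cos φ = 99904.7 m, so Δλ = -573.38 / 99904.7 × 3600 = -20.661″.

Δλ = -20.66″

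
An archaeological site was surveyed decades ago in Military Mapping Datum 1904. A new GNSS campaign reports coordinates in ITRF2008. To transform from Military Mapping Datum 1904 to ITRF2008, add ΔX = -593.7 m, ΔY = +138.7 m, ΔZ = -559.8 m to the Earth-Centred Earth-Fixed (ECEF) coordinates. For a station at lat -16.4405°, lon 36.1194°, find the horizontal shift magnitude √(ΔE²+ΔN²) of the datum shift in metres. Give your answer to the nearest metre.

At φ = -16.4405°, λ = 36.1194°: sin φ = -0.283019, cos φ = 0.959114, sin λ = 0.589470, cos λ = 0.807790.
ΔE = −sin λ·ΔX + cos λ·ΔY = −(0.589470)·(-593.7) + (0.807790)·(138.7) = 462.01 m.
ΔN = −sin φ cos λ·ΔX − sin φ sin λ·ΔY + cos φ·ΔZ = −(-0.283019)(0.807790)(-593.7) − (-0.283019)(0.589470)(138.7) + (0.959114)(-559.8) = -649.50 m.
Horizontal magnitude = √(ΔE² + ΔN²) = √(462.01² + (-649.50)²) = 797.06 m.

797 m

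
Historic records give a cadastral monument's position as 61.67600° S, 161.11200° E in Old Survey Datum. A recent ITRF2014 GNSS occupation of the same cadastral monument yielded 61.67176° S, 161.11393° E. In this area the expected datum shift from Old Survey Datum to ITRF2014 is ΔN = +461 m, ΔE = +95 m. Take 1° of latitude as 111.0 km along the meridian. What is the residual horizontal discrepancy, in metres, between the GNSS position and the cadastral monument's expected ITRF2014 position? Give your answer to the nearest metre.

12 m

Observed coordinate differences: Δφ = +0.00424°, Δλ = +0.00193°.
Converting to metres (1° lat = 111000 m, cos φ = 0.474457): observed ΔN = 470.6 m, observed ΔE = 101.6 m.
Subtracting the expected shift leaves a residual of 470.6 − (461) = 9.6 m north and 101.6 − (95) = 6.6 m east.
Residual distance = √(9.6² + 6.6²) = 11.7 m.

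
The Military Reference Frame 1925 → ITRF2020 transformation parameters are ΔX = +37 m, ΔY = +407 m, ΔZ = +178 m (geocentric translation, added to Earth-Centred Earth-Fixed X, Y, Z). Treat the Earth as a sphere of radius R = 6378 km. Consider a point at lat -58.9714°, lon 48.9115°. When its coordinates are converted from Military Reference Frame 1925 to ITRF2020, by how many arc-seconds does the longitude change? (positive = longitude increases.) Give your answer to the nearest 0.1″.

Δλ = 15.0″

sin φ = -0.856910, cos φ = 0.515466, sin λ = 0.753695, cos λ = 0.657224.
East component: ΔE = −sin λ·ΔX + cos λ·ΔY = −(0.753695)(37) + (0.657224)(407) = 239.60 m.
1° of latitude spans πR/180 = 111317 m; at latitude φ, 1° of longitude spans that × cos φ = 57380.2 m, so Δλ = 239.60 / 57380.2 × 3600 = 15.033″.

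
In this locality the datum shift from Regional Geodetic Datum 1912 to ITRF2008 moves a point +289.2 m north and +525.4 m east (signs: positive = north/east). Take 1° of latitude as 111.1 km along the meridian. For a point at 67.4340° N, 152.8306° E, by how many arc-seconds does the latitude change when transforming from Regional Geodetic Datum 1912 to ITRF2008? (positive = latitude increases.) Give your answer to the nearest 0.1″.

1° of latitude = 111.1 km, so Δφ = 289.2 / 111100 = 0.0026031° = 9.371″.

Δφ = 9.4″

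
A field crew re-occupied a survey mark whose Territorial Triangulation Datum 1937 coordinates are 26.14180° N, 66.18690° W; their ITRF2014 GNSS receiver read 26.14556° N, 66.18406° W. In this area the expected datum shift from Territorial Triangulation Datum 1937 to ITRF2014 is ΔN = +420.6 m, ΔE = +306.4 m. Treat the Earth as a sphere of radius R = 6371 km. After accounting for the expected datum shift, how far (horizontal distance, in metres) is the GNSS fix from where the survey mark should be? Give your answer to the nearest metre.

Observed coordinate differences: Δφ = +0.00376°, Δλ = +0.00284°.
Converting to metres (1° lat = 111195 m, cos φ = 0.897706): observed ΔN = 418.1 m, observed ΔE = 283.5 m.
Subtracting the expected shift leaves a residual of 418.1 − (420.6) = -2.5 m north and 283.5 − (306.4) = -22.9 m east.
Residual distance = √((-2.5)² + (-22.9)²) = 23.0 m.

23 m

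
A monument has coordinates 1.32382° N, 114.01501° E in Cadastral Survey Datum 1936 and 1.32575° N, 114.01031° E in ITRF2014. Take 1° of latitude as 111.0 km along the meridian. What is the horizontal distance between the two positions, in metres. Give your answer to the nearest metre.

Δφ = 1.32575° − 1.32382° = +0.00193°; Δλ = 114.01031° − 114.01501° = -0.00470°.
ΔN = Δφ × 111000 = 214.2 m; ΔE = Δλ × 111000 × cos(1.32382°) = -0.00470 × 111000 × 0.999733 = -521.6 m.
Distance = √(ΔE² + ΔN²) = √((-521.6)² + 214.2²) = 563.8 m.

564 m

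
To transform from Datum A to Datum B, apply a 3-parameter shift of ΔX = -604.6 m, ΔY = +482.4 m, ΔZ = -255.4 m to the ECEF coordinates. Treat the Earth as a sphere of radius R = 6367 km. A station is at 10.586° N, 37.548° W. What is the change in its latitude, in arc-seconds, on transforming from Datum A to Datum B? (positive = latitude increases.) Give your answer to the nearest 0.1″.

sin φ = 0.183711, cos φ = 0.982980, sin λ = -0.609426, cos λ = 0.792843.
North component: ΔN = −sin φ cos λ·ΔX − sin φ sin λ·ΔY + cos φ·ΔZ = −(0.183711)(0.792843)(-604.6) − (0.183711)(-0.609426)(482.4) + (0.982980)(-255.4) = -108.98 m.
1° of latitude spans πR/180 = 111125 m, so Δφ = -108.98 / 111125 × 3600 = -3.531″.

Δφ = -3.5″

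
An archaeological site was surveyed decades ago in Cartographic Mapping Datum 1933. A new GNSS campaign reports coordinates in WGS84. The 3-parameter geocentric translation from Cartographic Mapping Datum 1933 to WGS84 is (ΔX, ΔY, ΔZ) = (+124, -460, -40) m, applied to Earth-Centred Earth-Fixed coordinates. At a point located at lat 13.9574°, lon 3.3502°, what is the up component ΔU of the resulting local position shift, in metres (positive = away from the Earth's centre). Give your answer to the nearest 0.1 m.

At φ = 13.9574°, λ = 3.3502°: sin φ = 0.241200, cos φ = 0.970475, sin λ = 0.058439, cos λ = 0.998291.
ΔU = cos φ cos λ·ΔX + cos φ sin λ·ΔY + sin φ·ΔZ = (0.970475)(0.998291)(124) + (0.970475)(0.058439)(-460) + (0.241200)(-40) = 84.40 m.

ΔU = 84.4 m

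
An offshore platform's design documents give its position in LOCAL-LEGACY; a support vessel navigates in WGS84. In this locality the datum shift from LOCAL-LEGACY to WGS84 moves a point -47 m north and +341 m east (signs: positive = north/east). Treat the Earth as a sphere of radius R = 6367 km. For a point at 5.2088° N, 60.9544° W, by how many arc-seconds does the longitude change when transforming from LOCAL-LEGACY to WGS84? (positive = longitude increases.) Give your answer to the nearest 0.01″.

Δλ = 11.09″

At latitude 5.2088°, cos φ = 0.995870.
One radian of longitude at latitude φ spans R cos φ, so Δλ = ΔE / (R cos φ) = 341.0 / (6367000 × 0.995870) = 5.3779e-05 rad = 11.093″.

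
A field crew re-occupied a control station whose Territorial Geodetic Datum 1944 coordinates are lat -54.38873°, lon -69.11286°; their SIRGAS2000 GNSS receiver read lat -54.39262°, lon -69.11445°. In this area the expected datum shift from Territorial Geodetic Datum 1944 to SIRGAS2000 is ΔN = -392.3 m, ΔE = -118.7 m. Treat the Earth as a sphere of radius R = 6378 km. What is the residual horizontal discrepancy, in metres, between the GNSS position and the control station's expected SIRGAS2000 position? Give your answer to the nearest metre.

Observed coordinate differences: Δφ = -0.00389°, Δλ = -0.00159°.
Converting to metres (1° lat = 111317 m, cos φ = 0.582283): observed ΔN = -433.0 m, observed ΔE = -103.1 m.
Subtracting the expected shift leaves a residual of -433.0 − (-392.3) = -40.7 m north and -103.1 − (-118.7) = 15.6 m east.
Residual distance = √((-40.7)² + 15.6²) = 43.6 m.

44 m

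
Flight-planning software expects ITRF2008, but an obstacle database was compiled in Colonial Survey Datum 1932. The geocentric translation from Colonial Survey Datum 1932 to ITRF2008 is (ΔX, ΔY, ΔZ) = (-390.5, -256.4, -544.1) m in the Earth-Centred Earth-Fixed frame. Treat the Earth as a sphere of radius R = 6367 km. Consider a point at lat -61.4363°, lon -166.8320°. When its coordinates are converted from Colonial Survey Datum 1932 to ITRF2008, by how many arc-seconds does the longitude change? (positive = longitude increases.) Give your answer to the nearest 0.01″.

Δλ = 10.89″

sin φ = -0.878286, cos φ = 0.478136, sin λ = -0.227807, cos λ = -0.973706.
East component: ΔE = −sin λ·ΔX + cos λ·ΔY = −(-0.227807)(-390.5) + (-0.973706)(-256.4) = 160.70 m.
1° of latitude spans πR/180 = 111125 m; at latitude φ, 1° of longitude spans that × cos φ = 53132.9 m, so Δλ = 160.70 / 53132.9 × 3600 = 10.888″.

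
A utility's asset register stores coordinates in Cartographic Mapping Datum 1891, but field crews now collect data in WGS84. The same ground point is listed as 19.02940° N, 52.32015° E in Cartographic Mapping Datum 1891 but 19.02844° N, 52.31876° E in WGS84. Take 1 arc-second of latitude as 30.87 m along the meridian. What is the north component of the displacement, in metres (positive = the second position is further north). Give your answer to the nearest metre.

Δφ = 19.02844° − 19.02940° = -0.00096°; Δλ = 52.31876° − 52.32015° = -0.00139°.
1° of latitude = 3600 × 30.87 = 111132 m.
ΔN = Δφ × 111132 = -106.7 m; ΔE = Δλ × 111132 × cos(19.02940°) = -0.00139 × 111132 × 0.945351 = -146.0 m.

ΔN = -107 m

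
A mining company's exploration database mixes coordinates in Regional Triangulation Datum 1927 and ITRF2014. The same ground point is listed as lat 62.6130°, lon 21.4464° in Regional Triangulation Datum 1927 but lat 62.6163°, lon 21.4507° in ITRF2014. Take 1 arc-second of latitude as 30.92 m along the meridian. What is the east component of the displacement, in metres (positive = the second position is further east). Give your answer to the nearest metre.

Δφ = 62.6163° − 62.6130° = +0.0033°; Δλ = 21.4507° − 21.4464° = +0.0043°.
1° of latitude = 3600 × 30.92 = 111312 m.
ΔN = Δφ × 111312 = 367.3 m; ΔE = Δλ × 111312 × cos(62.6130°) = +0.0043 × 111312 × 0.459998 = 220.2 m.

ΔE = 220 m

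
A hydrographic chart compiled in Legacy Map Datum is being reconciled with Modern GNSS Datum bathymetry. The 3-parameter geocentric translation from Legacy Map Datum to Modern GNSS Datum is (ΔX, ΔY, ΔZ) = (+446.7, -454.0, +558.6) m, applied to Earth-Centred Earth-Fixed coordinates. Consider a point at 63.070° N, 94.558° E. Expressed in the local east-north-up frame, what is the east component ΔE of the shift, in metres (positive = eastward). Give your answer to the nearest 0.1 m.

The local east axis at (φ, λ) is (−sin λ, cos λ, 0), so ΔE = −sin(94.558°)·446.7 + cos(94.558°)·(-454.0) = -409.21 m.

ΔE = -409.2 m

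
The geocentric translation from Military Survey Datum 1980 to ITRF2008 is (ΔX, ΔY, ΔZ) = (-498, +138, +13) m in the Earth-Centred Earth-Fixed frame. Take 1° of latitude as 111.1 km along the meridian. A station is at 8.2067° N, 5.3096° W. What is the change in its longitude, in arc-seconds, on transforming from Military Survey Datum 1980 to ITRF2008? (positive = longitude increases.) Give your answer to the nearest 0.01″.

Δλ = 2.99″

sin φ = 0.142745, cos φ = 0.989760, sin λ = -0.092537, cos λ = 0.995709.
East component: ΔE = −sin λ·ΔX + cos λ·ΔY = −(-0.092537)(-498) + (0.995709)(138) = 91.32 m.
1° of latitude spans 111100 m; at latitude φ, 1° of longitude spans that × cos φ = 109962.3 m, so Δλ = 91.32 / 109962.3 × 3600 = 2.990″.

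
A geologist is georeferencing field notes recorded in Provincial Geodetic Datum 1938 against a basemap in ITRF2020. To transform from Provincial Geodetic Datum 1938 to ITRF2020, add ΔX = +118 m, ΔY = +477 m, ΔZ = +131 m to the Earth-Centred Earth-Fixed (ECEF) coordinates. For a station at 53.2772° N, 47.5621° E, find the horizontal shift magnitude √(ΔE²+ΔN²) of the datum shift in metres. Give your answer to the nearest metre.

356 m

At φ = 53.2772°, λ = 47.5621°: sin φ = 0.801538, cos φ = 0.597944, sin λ = 0.738009, cos λ = 0.674791.
ΔE = −sin λ·ΔX + cos λ·ΔY = −(0.738009)·(118) + (0.674791)·(477) = 234.79 m.
ΔN = −sin φ cos λ·ΔX − sin φ sin λ·ΔY + cos φ·ΔZ = −(0.801538)(0.674791)(118) − (0.801538)(0.738009)(477) + (0.597944)(131) = -267.66 m.
Horizontal magnitude = √(ΔE² + ΔN²) = √(234.79² + (-267.66)²) = 356.04 m.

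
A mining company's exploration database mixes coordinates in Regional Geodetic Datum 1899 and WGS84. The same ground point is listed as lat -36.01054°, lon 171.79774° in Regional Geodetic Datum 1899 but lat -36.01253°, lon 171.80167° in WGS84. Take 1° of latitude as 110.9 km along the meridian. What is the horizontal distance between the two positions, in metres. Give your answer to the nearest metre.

416 m

Δφ = -36.01253° − -36.01054° = -0.00199°; Δλ = 171.80167° − 171.79774° = +0.00393°.
ΔN = Δφ × 110900 = -220.7 m; ΔE = Δλ × 110900 × cos(-36.01054°) = +0.00393 × 110900 × 0.808909 = 352.6 m.
Distance = √(ΔE² + ΔN²) = √(352.6² + (-220.7)²) = 415.9 m.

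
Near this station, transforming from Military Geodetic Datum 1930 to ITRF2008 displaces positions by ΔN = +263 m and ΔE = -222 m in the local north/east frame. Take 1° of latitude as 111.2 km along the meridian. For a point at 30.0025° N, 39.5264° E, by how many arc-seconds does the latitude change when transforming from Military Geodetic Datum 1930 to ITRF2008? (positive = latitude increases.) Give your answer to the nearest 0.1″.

Δφ = 8.5″

1° of latitude = 111.2 km, so Δφ = 263.0 / 111200 = 0.0023651° = 8.514″.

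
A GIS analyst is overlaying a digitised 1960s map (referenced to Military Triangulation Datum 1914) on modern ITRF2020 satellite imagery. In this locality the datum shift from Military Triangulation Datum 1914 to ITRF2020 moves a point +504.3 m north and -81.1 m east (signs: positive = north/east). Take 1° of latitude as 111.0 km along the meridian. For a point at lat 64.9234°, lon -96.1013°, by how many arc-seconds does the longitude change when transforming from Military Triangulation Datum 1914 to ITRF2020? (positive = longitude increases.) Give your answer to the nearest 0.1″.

Δλ = -6.2″

At latitude 64.9234°, cos φ = 0.423830.
1° of longitude at this latitude = 111.0 × cos φ = 47.05 km, so Δλ = -81.1 / 47045.1 = -0.0017239° = -6.206″.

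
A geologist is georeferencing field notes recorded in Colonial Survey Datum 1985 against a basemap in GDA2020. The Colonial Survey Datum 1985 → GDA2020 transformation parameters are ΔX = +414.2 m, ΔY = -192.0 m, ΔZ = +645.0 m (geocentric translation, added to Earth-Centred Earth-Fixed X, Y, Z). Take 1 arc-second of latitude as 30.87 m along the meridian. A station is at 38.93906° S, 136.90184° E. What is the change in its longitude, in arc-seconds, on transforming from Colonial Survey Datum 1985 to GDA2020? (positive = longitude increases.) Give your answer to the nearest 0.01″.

sin φ = -0.628493, cos φ = 0.777815, sin λ = 0.683250, cos λ = -0.730184.
East component: ΔE = −sin λ·ΔX + cos λ·ΔY = −(0.683250)(414.2) + (-0.730184)(-192.0) = -142.81 m.
1° of latitude spans 3600 × 30.87 = 111132 m; at latitude φ, 1° of longitude spans that × cos φ = 86440.1 m, so Δλ = -142.81 / 86440.1 × 3600 = -5.948″.

Δλ = -5.95″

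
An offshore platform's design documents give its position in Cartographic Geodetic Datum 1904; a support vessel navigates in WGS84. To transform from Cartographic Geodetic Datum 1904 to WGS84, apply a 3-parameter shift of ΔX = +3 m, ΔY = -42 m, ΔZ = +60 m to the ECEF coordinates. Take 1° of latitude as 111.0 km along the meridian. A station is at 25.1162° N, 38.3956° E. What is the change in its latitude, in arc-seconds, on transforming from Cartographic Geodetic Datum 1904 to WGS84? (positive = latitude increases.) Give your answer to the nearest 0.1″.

Δφ = 2.1″

sin φ = 0.424455, cos φ = 0.905449, sin λ = 0.621088, cos λ = 0.783741.
North component: ΔN = −sin φ cos λ·ΔX − sin φ sin λ·ΔY + cos φ·ΔZ = −(0.424455)(0.783741)(3) − (0.424455)(0.621088)(-42) + (0.905449)(60) = 64.40 m.
1° of latitude spans 111000 m, so Δφ = 64.40 / 111000 × 3600 = 2.089″.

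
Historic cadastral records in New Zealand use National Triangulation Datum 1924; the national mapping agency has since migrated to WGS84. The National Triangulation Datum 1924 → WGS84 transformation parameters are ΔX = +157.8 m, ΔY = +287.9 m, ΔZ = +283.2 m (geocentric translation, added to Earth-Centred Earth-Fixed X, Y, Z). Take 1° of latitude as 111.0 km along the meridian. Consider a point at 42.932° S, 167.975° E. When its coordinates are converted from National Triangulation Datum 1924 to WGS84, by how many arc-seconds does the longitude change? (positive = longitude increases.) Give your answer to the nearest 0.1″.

Δλ = -13.9″

sin φ = -0.681130, cos φ = 0.732163, sin λ = 0.208338, cos λ = -0.978057.
East component: ΔE = −sin λ·ΔX + cos λ·ΔY = −(0.208338)(157.8) + (-0.978057)(287.9) = -314.46 m.
1° of latitude spans 111000 m; at latitude φ, 1° of longitude spans that × cos φ = 81270.0 m, so Δλ = -314.46 / 81270.0 × 3600 = -13.929″.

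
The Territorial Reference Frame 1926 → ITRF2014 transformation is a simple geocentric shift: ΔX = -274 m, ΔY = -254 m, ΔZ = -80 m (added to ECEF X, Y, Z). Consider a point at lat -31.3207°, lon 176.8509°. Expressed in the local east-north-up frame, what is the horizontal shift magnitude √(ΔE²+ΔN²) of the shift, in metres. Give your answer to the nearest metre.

277 m

The local east axis at (φ, λ) is (−sin λ, cos λ, 0), so ΔE = −sin(176.8509°)·(-274) + cos(176.8509°)·(-254) = 268.67 m.
The local north axis is (−sin φ cos λ, −sin φ sin λ, cos φ), giving ΔN = 142.218 − 7.253 − 68.342 = 66.62 m.
Horizontal magnitude = √(ΔE² + ΔN²) = √(268.67² + 66.62²) = 276.81 m.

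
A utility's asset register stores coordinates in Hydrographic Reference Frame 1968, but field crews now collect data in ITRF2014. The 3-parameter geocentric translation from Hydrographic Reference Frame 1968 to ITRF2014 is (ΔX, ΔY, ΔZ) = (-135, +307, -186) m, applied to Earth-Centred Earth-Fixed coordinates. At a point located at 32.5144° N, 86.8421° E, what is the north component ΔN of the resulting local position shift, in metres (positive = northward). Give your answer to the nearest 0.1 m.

ΔN = -317.6 m

At φ = 32.5144°, λ = 86.8421°: sin φ = 0.537512, cos φ = 0.843256, sin λ = 0.998482, cos λ = 0.055088.
ΔN = −sin φ cos λ·ΔX − sin φ sin λ·ΔY + cos φ·ΔZ = −(0.537512)(0.055088)(-135) − (0.537512)(0.998482)(307) + (0.843256)(-186) = -317.61 m.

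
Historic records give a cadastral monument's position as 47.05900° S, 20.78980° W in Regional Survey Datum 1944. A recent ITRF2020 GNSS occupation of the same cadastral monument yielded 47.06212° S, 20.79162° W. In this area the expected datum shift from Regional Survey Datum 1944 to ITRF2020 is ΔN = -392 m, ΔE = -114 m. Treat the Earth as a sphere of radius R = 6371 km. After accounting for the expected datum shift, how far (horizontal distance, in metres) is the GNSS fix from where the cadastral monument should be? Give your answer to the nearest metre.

Observed coordinate differences: Δφ = -0.00312°, Δλ = -0.00182°.
Converting to metres (1° lat = 111195 m, cos φ = 0.681245): observed ΔN = -346.9 m, observed ΔE = -137.9 m.
Subtracting the expected shift leaves a residual of -346.9 − (-392) = 45.1 m north and -137.9 − (-114) = -23.9 m east.
Residual distance = √(45.1² + (-23.9)²) = 51.0 m.

51 m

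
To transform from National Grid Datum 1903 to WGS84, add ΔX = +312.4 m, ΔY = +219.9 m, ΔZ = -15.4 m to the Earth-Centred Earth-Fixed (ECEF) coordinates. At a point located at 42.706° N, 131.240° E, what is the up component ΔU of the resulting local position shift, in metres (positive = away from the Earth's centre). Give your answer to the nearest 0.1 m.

ΔU = -40.3 m

The local up (radial) axis is (cos φ cos λ, cos φ sin λ, sin φ), giving ΔU = -151.333 + 121.510 − 10.445 = -40.27 m.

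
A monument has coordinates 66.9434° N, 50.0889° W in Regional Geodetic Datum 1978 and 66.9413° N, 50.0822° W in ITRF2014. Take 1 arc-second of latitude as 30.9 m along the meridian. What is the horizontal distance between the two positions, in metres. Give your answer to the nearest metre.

374 m

Δφ = 66.9413° − 66.9434° = -0.0021°; Δλ = -50.0822° − -50.0889° = +0.0067°.
1° of latitude = 3600 × 30.90 = 111240 m.
ΔN = Δφ × 111240 = -233.6 m; ΔE = Δλ × 111240 × cos(66.9434°) = +0.0067 × 111240 × 0.391640 = 291.9 m.
Distance = √(ΔE² + ΔN²) = √(291.9² + (-233.6)²) = 373.9 m.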